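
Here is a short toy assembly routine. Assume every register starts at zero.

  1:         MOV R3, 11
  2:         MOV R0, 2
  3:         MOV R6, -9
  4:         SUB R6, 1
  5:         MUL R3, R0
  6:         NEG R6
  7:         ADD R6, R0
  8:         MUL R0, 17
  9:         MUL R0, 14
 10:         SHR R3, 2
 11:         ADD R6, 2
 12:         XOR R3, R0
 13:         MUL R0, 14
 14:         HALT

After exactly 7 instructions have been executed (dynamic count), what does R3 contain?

MOV R3, 11 → R3=11
MOV R0, 2 → R0=2
MOV R6, -9 → R6=-9
SUB R6, 1 → R6=(-9)-1=-10
MUL R3, R0 → R3=11*2=22
NEG R6 → R6=-(-10)=10
ADD R6, R0 → R6=10+2=12
After step 7: R3 = 22.

22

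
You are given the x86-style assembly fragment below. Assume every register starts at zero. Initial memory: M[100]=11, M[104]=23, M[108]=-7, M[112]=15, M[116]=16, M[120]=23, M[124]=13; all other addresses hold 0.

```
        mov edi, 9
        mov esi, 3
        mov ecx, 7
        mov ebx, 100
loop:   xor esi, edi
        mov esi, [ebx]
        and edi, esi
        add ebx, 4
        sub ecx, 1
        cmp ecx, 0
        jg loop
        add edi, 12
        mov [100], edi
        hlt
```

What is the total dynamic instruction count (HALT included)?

mov edi, 9 → edi=9
mov esi, 3 → esi=3
mov ecx, 7 → ecx=7
mov ebx, 100 → ebx=100
xor esi, edi → esi=3^9=10
mov esi, [ebx] → esi=M[100]=11
and edi, esi → edi=9&11=9
add ebx, 4 → ebx=100+4=104
sub ecx, 1 → ecx=7-1=6
cmp ecx, 0  (cmp 6,0)
jg loop: taken
xor esi, edi → esi=11^9=2
mov esi, [ebx] → esi=M[104]=23
and edi, esi → edi=9&23=1
add ebx, 4 → ebx=104+4=108
sub ecx, 1 → ecx=6-1=5
cmp ecx, 0  (cmp 5,0)
jg loop: taken
xor esi, edi → esi=23^1=22
mov esi, [ebx] → esi=M[108]=-7
and edi, esi → edi=1&(-7)=1
add ebx, 4 → ebx=108+4=112
sub ecx, 1 → ecx=5-1=4
cmp ecx, 0  (cmp 4,0)
jg loop: taken
xor esi, edi → esi=(-7)^1=-8
mov esi, [ebx] → esi=M[112]=15
and edi, esi → edi=1&15=1
add ebx, 4 → ebx=112+4=116
sub ecx, 1 → ecx=4-1=3
cmp ecx, 0  (cmp 3,0)
jg loop: taken
xor esi, edi → esi=15^1=14
mov esi, [ebx] → esi=M[116]=16
and edi, esi → edi=1&16=0
add ebx, 4 → ebx=116+4=120
sub ecx, 1 → ecx=3-1=2
cmp ecx, 0  (cmp 2,0)
jg loop: taken
xor esi, edi → esi=16^0=16
mov esi, [ebx] → esi=M[120]=23
and edi, esi → edi=0&23=0
add ebx, 4 → ebx=120+4=124
sub ecx, 1 → ecx=2-1=1
cmp ecx, 0  (cmp 1,0)
jg loop: taken
xor esi, edi → esi=23^0=23
mov esi, [ebx] → esi=M[124]=13
and edi, esi → edi=0&13=0
add ebx, 4 → ebx=124+4=128
sub ecx, 1 → ecx=1-1=0
cmp ecx, 0  (cmp 0,0)
jg loop: not taken
add edi, 12 → edi=0+12=12
mov [100], edi → M[100]=12
halt.
Total executed instructions: 56.

56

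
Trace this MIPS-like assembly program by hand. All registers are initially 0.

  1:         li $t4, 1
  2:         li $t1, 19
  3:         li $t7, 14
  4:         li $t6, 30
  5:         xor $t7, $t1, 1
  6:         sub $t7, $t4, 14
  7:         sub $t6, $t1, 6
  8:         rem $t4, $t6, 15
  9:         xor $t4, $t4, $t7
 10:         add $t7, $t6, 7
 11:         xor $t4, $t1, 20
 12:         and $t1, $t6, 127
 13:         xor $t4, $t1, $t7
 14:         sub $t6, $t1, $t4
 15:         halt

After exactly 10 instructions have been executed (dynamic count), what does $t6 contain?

$t4=1
$t1=19
$t7=14
$t6=30
$t7=19^1=18
$t7=1-14=-13
$t6=19-6=13
$t4=13%15=13
$t4=13^(-13)=-2
$t7=13+7=20
After step 10: $t6 = 13.

13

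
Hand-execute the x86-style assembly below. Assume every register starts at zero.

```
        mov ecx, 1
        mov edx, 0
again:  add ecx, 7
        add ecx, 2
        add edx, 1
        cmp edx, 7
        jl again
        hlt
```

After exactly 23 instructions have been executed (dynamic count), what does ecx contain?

after mov ecx, 1: ecx=1
after mov edx, 0: edx=0
after add ecx, 7: ecx=1+7=8
after add ecx, 2: ecx=8+2=10
after add edx, 1: edx=0+1=1
cmp edx, 7  (cmp 1,7)
jl again: taken
after add ecx, 7: ecx=10+7=17
after add ecx, 2: ecx=17+2=19
after add edx, 1: edx=1+1=2
cmp edx, 7  (cmp 2,7)
jl again: taken
after add ecx, 7: ecx=19+7=26
after add ecx, 2: ecx=26+2=28
after add edx, 1: edx=2+1=3
cmp edx, 7  (cmp 3,7)
jl again: taken
after add ecx, 7: ecx=28+7=35
after add ecx, 2: ecx=35+2=37
after add edx, 1: edx=3+1=4
cmp edx, 7  (cmp 4,7)
jl again: taken
after add ecx, 7: ecx=37+7=44
After step 23: ecx = 44.

44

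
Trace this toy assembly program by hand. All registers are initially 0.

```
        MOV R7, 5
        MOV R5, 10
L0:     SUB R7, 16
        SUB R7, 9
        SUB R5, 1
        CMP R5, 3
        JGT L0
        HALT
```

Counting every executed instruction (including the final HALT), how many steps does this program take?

MOV R7, 5 → R7=5
MOV R5, 10 → R5=10
SUB R7, 16 → R7=5-16=-11
SUB R7, 9 → R7=(-11)-9=-20
SUB R5, 1 → R5=10-1=9
CMP R5, 3  (cmp 9,3)
JGT L0: taken
SUB R7, 16 → R7=(-20)-16=-36
SUB R7, 9 → R7=(-36)-9=-45
SUB R5, 1 → R5=9-1=8
CMP R5, 3  (cmp 8,3)
JGT L0: taken
SUB R7, 16 → R7=(-45)-16=-61
SUB R7, 9 → R7=(-61)-9=-70
SUB R5, 1 → R5=8-1=7
CMP R5, 3  (cmp 7,3)
JGT L0: taken
SUB R7, 16 → R7=(-70)-16=-86
SUB R7, 9 → R7=(-86)-9=-95
SUB R5, 1 → R5=7-1=6
CMP R5, 3  (cmp 6,3)
JGT L0: taken
SUB R7, 16 → R7=(-95)-16=-111
SUB R7, 9 → R7=(-111)-9=-120
SUB R5, 1 → R5=6-1=5
CMP R5, 3  (cmp 5,3)
JGT L0: taken
SUB R7, 16 → R7=(-120)-16=-136
SUB R7, 9 → R7=(-136)-9=-145
SUB R5, 1 → R5=5-1=4
CMP R5, 3  (cmp 4,3)
JGT L0: taken
SUB R7, 16 → R7=(-145)-16=-161
SUB R7, 9 → R7=(-161)-9=-170
SUB R5, 1 → R5=4-1=3
CMP R5, 3  (cmp 3,3)
JGT L0: not taken
halt.
Total executed instructions: 38.

38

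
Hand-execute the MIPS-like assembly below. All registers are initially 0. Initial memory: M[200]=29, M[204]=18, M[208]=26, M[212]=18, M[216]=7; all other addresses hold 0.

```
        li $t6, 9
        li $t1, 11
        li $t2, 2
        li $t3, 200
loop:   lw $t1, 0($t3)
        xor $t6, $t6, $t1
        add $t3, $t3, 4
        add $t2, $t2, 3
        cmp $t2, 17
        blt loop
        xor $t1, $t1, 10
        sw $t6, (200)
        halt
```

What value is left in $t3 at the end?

li $t6, 9 → $t6=9
li $t1, 11 → $t1=11
li $t2, 2 → $t2=2
li $t3, 200 → $t3=200
lw $t1, 0($t3) → $t1=M[200]=29
xor $t6, $t6, $t1 → $t6=9^29=20
add $t3, $t3, 4 → $t3=200+4=204
add $t2, $t2, 3 → $t2=2+3=5
cmp $t2, 17  (cmp 5,17)
blt loop: taken
lw $t1, 0($t3) → $t1=M[204]=18
xor $t6, $t6, $t1 → $t6=20^18=6
add $t3, $t3, 4 → $t3=204+4=208
add $t2, $t2, 3 → $t2=5+3=8
cmp $t2, 17  (cmp 8,17)
blt loop: taken
lw $t1, 0($t3) → $t1=M[208]=26
xor $t6, $t6, $t1 → $t6=6^26=28
add $t3, $t3, 4 → $t3=208+4=212
add $t2, $t2, 3 → $t2=8+3=11
cmp $t2, 17  (cmp 11,17)
blt loop: taken
lw $t1, 0($t3) → $t1=M[212]=18
xor $t6, $t6, $t1 → $t6=28^18=14
add $t3, $t3, 4 → $t3=212+4=216
add $t2, $t2, 3 → $t2=11+3=14
cmp $t2, 17  (cmp 14,17)
blt loop: taken
lw $t1, 0($t3) → $t1=M[216]=7
xor $t6, $t6, $t1 → $t6=14^7=9
add $t3, $t3, 4 → $t3=216+4=220
add $t2, $t2, 3 → $t2=14+3=17
cmp $t2, 17  (cmp 17,17)
blt loop: not taken
xor $t1, $t1, 10 → $t1=7^10=13
sw $t6, (200) → M[200]=9
halt.

220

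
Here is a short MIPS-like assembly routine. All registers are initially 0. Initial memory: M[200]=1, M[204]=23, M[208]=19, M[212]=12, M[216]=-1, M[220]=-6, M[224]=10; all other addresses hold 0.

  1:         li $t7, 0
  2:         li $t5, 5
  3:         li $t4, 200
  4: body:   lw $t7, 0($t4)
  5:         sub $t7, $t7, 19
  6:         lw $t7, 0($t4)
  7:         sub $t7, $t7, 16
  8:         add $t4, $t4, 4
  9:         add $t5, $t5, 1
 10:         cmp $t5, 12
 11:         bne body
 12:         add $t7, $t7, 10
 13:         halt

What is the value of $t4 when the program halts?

after li $t7, 0: $t7=0
after li $t5, 5: $t5=5
after li $t4, 200: $t4=200
after lw $t7, 0($t4): $t7=M[200]=1
after sub $t7, $t7, 19: $t7=1-19=-18
after lw $t7, 0($t4): $t7=M[200]=1
after sub $t7, $t7, 16: $t7=1-16=-15
after add $t4, $t4, 4: $t4=200+4=204
after add $t5, $t5, 1: $t5=5+1=6
cmp $t5, 12  (cmp 6,12)
bne body: taken
after lw $t7, 0($t4): $t7=M[204]=23
after sub $t7, $t7, 19: $t7=23-19=4
after lw $t7, 0($t4): $t7=M[204]=23
after sub $t7, $t7, 16: $t7=23-16=7
after add $t4, $t4, 4: $t4=204+4=208
after add $t5, $t5, 1: $t5=6+1=7
cmp $t5, 12  (cmp 7,12)
bne body: taken
after lw $t7, 0($t4): $t7=M[208]=19
after sub $t7, $t7, 19: $t7=19-19=0
after lw $t7, 0($t4): $t7=M[208]=19
after sub $t7, $t7, 16: $t7=19-16=3
after add $t4, $t4, 4: $t4=208+4=212
after add $t5, $t5, 1: $t5=7+1=8
cmp $t5, 12  (cmp 8,12)
bne body: taken
after lw $t7, 0($t4): $t7=M[212]=12
after sub $t7, $t7, 19: $t7=12-19=-7
after lw $t7, 0($t4): $t7=M[212]=12
after sub $t7, $t7, 16: $t7=12-16=-4
after add $t4, $t4, 4: $t4=212+4=216
after add $t5, $t5, 1: $t5=8+1=9
cmp $t5, 12  (cmp 9,12)
bne body: taken
after lw $t7, 0($t4): $t7=M[216]=-1
after sub $t7, $t7, 19: $t7=(-1)-19=-20
after lw $t7, 0($t4): $t7=M[216]=-1
after sub $t7, $t7, 16: $t7=(-1)-16=-17
after add $t4, $t4, 4: $t4=216+4=220
after add $t5, $t5, 1: $t5=9+1=10
cmp $t5, 12  (cmp 10,12)
bne body: taken
after lw $t7, 0($t4): $t7=M[220]=-6
after sub $t7, $t7, 19: $t7=(-6)-19=-25
after lw $t7, 0($t4): $t7=M[220]=-6
after sub $t7, $t7, 16: $t7=(-6)-16=-22
after add $t4, $t4, 4: $t4=220+4=224
after add $t5, $t5, 1: $t5=10+1=11
cmp $t5, 12  (cmp 11,12)
bne body: taken
after lw $t7, 0($t4): $t7=M[224]=10
after sub $t7, $t7, 19: $t7=10-19=-9
after lw $t7, 0($t4): $t7=M[224]=10
after sub $t7, $t7, 16: $t7=10-16=-6
after add $t4, $t4, 4: $t4=224+4=228
after add $t5, $t5, 1: $t5=11+1=12
cmp $t5, 12  (cmp 12,12)
bne body: not taken
after add $t7, $t7, 10: $t7=(-6)+10=4
halt.

228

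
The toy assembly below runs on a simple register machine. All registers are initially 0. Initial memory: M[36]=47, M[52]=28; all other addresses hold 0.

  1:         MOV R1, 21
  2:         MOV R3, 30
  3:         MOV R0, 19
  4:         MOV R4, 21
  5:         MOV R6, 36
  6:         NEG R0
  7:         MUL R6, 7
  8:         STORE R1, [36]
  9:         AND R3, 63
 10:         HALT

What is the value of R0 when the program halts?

-19

after MOV R1, 21: R1=21
after MOV R3, 30: R3=30
after MOV R0, 19: R0=19
after MOV R4, 21: R4=21
after MOV R6, 36: R6=36
after NEG R0: R0=-(19)=-19
after MUL R6, 7: R6=36*7=252
STORE R1, [36] → M[36]=21
after AND R3, 63: R3=30&63=30
halt.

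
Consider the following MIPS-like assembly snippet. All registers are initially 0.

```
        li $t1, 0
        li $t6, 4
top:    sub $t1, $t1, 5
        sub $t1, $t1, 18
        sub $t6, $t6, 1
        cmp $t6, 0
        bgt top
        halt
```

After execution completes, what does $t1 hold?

-92

after li $t1, 0: $t1=0
after li $t6, 4: $t6=4
after sub $t1, $t1, 5: $t1=0-5=-5
after sub $t1, $t1, 18: $t1=(-5)-18=-23
after sub $t6, $t6, 1: $t6=4-1=3
cmp $t6, 0  (cmp 3,0)
bgt top: taken
after sub $t1, $t1, 5: $t1=(-23)-5=-28
after sub $t1, $t1, 18: $t1=(-28)-18=-46
after sub $t6, $t6, 1: $t6=3-1=2
cmp $t6, 0  (cmp 2,0)
bgt top: taken
after sub $t1, $t1, 5: $t1=(-46)-5=-51
after sub $t1, $t1, 18: $t1=(-51)-18=-69
after sub $t6, $t6, 1: $t6=2-1=1
cmp $t6, 0  (cmp 1,0)
bgt top: taken
after sub $t1, $t1, 5: $t1=(-69)-5=-74
after sub $t1, $t1, 18: $t1=(-74)-18=-92
after sub $t6, $t6, 1: $t6=1-1=0
cmp $t6, 0  (cmp 0,0)
bgt top: not taken
halt.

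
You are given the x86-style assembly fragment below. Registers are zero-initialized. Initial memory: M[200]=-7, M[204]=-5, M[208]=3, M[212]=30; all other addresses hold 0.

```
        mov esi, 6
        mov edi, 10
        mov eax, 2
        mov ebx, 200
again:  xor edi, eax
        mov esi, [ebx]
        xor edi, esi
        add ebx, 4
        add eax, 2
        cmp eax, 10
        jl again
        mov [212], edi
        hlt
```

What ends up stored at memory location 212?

29

esi=6
edi=10
eax=2
ebx=200
edi=10^2=8
esi=M[200]=-7
edi=8^(-7)=-15
ebx=200+4=204
eax=2+2=4
cmp eax, 10  (cmp 4,10)
jl again: taken
edi=(-15)^4=-11
esi=M[204]=-5
edi=(-11)^(-5)=14
ebx=204+4=208
eax=4+2=6
cmp eax, 10  (cmp 6,10)
jl again: taken
edi=14^6=8
esi=M[208]=3
edi=8^3=11
ebx=208+4=212
eax=6+2=8
cmp eax, 10  (cmp 8,10)
jl again: taken
edi=11^8=3
esi=M[212]=30
edi=3^30=29
ebx=212+4=216
eax=8+2=10
cmp eax, 10  (cmp 10,10)
jl again: not taken
mov [212], edi → M[212]=29
halt.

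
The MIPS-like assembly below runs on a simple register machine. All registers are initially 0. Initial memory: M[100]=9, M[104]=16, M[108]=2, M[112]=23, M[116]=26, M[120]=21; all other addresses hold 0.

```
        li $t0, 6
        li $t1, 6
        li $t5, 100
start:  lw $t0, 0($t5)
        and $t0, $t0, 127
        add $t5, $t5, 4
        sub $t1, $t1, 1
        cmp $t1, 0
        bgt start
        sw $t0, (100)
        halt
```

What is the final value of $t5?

124

after li $t0, 6: $t0=6
after li $t1, 6: $t1=6
after li $t5, 100: $t5=100
after lw $t0, 0($t5): $t0=M[100]=9
after and $t0, $t0, 127: $t0=9&127=9
after add $t5, $t5, 4: $t5=100+4=104
after sub $t1, $t1, 1: $t1=6-1=5
cmp $t1, 0  (cmp 5,0)
bgt start: taken
after lw $t0, 0($t5): $t0=M[104]=16
after and $t0, $t0, 127: $t0=16&127=16
after add $t5, $t5, 4: $t5=104+4=108
after sub $t1, $t1, 1: $t1=5-1=4
cmp $t1, 0  (cmp 4,0)
bgt start: taken
after lw $t0, 0($t5): $t0=M[108]=2
after and $t0, $t0, 127: $t0=2&127=2
after add $t5, $t5, 4: $t5=108+4=112
after sub $t1, $t1, 1: $t1=4-1=3
cmp $t1, 0  (cmp 3,0)
bgt start: taken
after lw $t0, 0($t5): $t0=M[112]=23
after and $t0, $t0, 127: $t0=23&127=23
after add $t5, $t5, 4: $t5=112+4=116
after sub $t1, $t1, 1: $t1=3-1=2
cmp $t1, 0  (cmp 2,0)
bgt start: taken
after lw $t0, 0($t5): $t0=M[116]=26
after and $t0, $t0, 127: $t0=26&127=26
after add $t5, $t5, 4: $t5=116+4=120
after sub $t1, $t1, 1: $t1=2-1=1
cmp $t1, 0  (cmp 1,0)
bgt start: taken
after lw $t0, 0($t5): $t0=M[120]=21
after and $t0, $t0, 127: $t0=21&127=21
after add $t5, $t5, 4: $t5=120+4=124
after sub $t1, $t1, 1: $t1=1-1=0
cmp $t1, 0  (cmp 0,0)
bgt start: not taken
sw $t0, (100) → M[100]=21
halt.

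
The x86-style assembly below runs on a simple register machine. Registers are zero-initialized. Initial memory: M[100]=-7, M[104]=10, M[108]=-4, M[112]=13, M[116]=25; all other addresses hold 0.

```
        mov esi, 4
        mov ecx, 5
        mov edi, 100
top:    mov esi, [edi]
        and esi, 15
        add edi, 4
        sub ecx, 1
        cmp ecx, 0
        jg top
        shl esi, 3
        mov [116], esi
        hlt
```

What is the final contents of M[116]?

esi=4
ecx=5
edi=100
esi=M[100]=-7
esi=(-7)&15=9
edi=100+4=104
ecx=5-1=4
cmp ecx, 0  (cmp 4,0)
jg top: taken
esi=M[104]=10
esi=10&15=10
edi=104+4=108
ecx=4-1=3
cmp ecx, 0  (cmp 3,0)
jg top: taken
esi=M[108]=-4
esi=(-4)&15=12
edi=108+4=112
ecx=3-1=2
cmp ecx, 0  (cmp 2,0)
jg top: taken
esi=M[112]=13
esi=13&15=13
edi=112+4=116
ecx=2-1=1
cmp ecx, 0  (cmp 1,0)
jg top: taken
esi=M[116]=25
esi=25&15=9
edi=116+4=120
ecx=1-1=0
cmp ecx, 0  (cmp 0,0)
jg top: not taken
esi=9<<3=72
mov [116], esi → M[116]=72
halt.

72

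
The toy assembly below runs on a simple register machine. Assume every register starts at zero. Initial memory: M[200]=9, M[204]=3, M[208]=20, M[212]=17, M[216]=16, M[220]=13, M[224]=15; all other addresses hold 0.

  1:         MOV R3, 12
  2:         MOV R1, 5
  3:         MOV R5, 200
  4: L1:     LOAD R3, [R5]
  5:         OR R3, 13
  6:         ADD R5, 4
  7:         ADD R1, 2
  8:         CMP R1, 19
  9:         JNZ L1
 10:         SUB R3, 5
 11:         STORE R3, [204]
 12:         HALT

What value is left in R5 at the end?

R3=12
R1=5
R5=200
R3=M[200]=9
R3=9|13=13
R5=200+4=204
R1=5+2=7
CMP R1, 19  (cmp 7,19)
JNZ L1: taken
R3=M[204]=3
R3=3|13=15
R5=204+4=208
R1=7+2=9
CMP R1, 19  (cmp 9,19)
JNZ L1: taken
R3=M[208]=20
R3=20|13=29
R5=208+4=212
R1=9+2=11
CMP R1, 19  (cmp 11,19)
JNZ L1: taken
R3=M[212]=17
R3=17|13=29
R5=212+4=216
R1=11+2=13
CMP R1, 19  (cmp 13,19)
JNZ L1: taken
R3=M[216]=16
R3=16|13=29
R5=216+4=220
R1=13+2=15
CMP R1, 19  (cmp 15,19)
JNZ L1: taken
R3=M[220]=13
R3=13|13=13
R5=220+4=224
R1=15+2=17
CMP R1, 19  (cmp 17,19)
JNZ L1: taken
R3=M[224]=15
R3=15|13=15
R5=224+4=228
R1=17+2=19
CMP R1, 19  (cmp 19,19)
JNZ L1: not taken
R3=15-5=10
STORE R3, [204] → M[204]=10
halt.

228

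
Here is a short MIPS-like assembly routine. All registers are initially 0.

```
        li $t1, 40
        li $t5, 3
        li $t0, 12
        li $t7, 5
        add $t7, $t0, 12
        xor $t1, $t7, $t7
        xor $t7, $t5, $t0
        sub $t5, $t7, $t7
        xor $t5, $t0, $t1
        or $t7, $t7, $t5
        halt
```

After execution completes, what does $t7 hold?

after li $t1, 40: $t1=40
after li $t5, 3: $t5=3
after li $t0, 12: $t0=12
after li $t7, 5: $t7=5
after add $t7, $t0, 12: $t7=12+12=24
after xor $t1, $t7, $t7: $t1=24^24=0
after xor $t7, $t5, $t0: $t7=3^12=15
after sub $t5, $t7, $t7: $t5=15-15=0
after xor $t5, $t0, $t1: $t5=12^0=12
after or $t7, $t7, $t5: $t7=15|12=15
halt.

15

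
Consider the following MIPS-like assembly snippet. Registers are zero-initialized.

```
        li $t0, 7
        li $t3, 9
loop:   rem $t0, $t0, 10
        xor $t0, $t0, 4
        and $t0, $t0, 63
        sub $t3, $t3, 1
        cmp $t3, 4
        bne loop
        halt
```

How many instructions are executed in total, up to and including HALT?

33

$t0=7
$t3=9
$t0=7%10=7
$t0=7^4=3
$t0=3&63=3
$t3=9-1=8
cmp $t3, 4  (cmp 8,4)
bne loop: taken
$t0=3%10=3
$t0=3^4=7
$t0=7&63=7
$t3=8-1=7
cmp $t3, 4  (cmp 7,4)
bne loop: taken
$t0=7%10=7
$t0=7^4=3
$t0=3&63=3
$t3=7-1=6
cmp $t3, 4  (cmp 6,4)
bne loop: taken
$t0=3%10=3
$t0=3^4=7
$t0=7&63=7
$t3=6-1=5
cmp $t3, 4  (cmp 5,4)
bne loop: taken
$t0=7%10=7
$t0=7^4=3
$t0=3&63=3
$t3=5-1=4
cmp $t3, 4  (cmp 4,4)
bne loop: not taken
halt.
Total executed instructions: 33.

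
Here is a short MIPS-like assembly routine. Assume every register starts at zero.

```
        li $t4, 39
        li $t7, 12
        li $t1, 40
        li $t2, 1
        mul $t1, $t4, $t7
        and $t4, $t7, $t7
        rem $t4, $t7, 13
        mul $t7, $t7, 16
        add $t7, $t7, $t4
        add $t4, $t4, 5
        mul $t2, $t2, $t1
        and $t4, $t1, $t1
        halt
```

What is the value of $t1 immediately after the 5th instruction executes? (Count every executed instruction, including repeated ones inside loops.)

after li $t4, 39: $t4=39
after li $t7, 12: $t7=12
after li $t1, 40: $t1=40
after li $t2, 1: $t2=1
after mul $t1, $t4, $t7: $t1=39*12=468
After step 5: $t1 = 468.

468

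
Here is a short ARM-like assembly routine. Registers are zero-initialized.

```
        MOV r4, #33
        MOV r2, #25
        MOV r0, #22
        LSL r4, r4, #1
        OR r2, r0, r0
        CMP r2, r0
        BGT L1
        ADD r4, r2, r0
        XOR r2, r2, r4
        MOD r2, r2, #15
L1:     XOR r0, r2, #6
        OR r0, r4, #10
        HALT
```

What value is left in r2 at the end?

after MOV r4, #33: r4=33
after MOV r2, #25: r2=25
after MOV r0, #22: r0=22
after LSL r4, r4, #1: r4=33<<1=66
after OR r2, r0, r0: r2=22|22=22
CMP r2, r0  (cmp 22,22)
BGT L1: not taken
after ADD r4, r2, r0: r4=22+22=44
after XOR r2, r2, r4: r2=22^44=58
after MOD r2, r2, #15: r2=58%15=13
after XOR r0, r2, #6: r0=13^6=11
after OR r0, r4, #10: r0=44|10=46
halt.

13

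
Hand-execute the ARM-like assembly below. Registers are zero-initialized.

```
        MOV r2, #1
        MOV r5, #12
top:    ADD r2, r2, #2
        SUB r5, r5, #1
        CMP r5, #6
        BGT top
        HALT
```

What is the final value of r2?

MOV r2, #1 → r2=1
MOV r5, #12 → r5=12
ADD r2, r2, #2 → r2=1+2=3
SUB r5, r5, #1 → r5=12-1=11
CMP r5, #6  (cmp 11,6)
BGT top: taken
ADD r2, r2, #2 → r2=3+2=5
SUB r5, r5, #1 → r5=11-1=10
CMP r5, #6  (cmp 10,6)
BGT top: taken
ADD r2, r2, #2 → r2=5+2=7
SUB r5, r5, #1 → r5=10-1=9
CMP r5, #6  (cmp 9,6)
BGT top: taken
ADD r2, r2, #2 → r2=7+2=9
SUB r5, r5, #1 → r5=9-1=8
CMP r5, #6  (cmp 8,6)
BGT top: taken
ADD r2, r2, #2 → r2=9+2=11
SUB r5, r5, #1 → r5=8-1=7
CMP r5, #6  (cmp 7,6)
BGT top: taken
ADD r2, r2, #2 → r2=11+2=13
SUB r5, r5, #1 → r5=7-1=6
CMP r5, #6  (cmp 6,6)
BGT top: not taken
halt.

13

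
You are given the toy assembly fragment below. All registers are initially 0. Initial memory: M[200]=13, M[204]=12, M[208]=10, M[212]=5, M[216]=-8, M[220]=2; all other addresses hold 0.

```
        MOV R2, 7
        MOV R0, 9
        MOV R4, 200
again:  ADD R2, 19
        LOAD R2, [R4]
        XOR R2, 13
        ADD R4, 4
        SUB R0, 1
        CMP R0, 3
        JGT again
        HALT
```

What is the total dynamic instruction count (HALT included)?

46

MOV R2, 7 → R2=7
MOV R0, 9 → R0=9
MOV R4, 200 → R4=200
ADD R2, 19 → R2=7+19=26
LOAD R2, [R4] → R2=M[200]=13
XOR R2, 13 → R2=13^13=0
ADD R4, 4 → R4=200+4=204
SUB R0, 1 → R0=9-1=8
CMP R0, 3  (cmp 8,3)
JGT again: taken
ADD R2, 19 → R2=0+19=19
LOAD R2, [R4] → R2=M[204]=12
XOR R2, 13 → R2=12^13=1
ADD R4, 4 → R4=204+4=208
SUB R0, 1 → R0=8-1=7
CMP R0, 3  (cmp 7,3)
JGT again: taken
ADD R2, 19 → R2=1+19=20
LOAD R2, [R4] → R2=M[208]=10
XOR R2, 13 → R2=10^13=7
ADD R4, 4 → R4=208+4=212
SUB R0, 1 → R0=7-1=6
CMP R0, 3  (cmp 6,3)
JGT again: taken
ADD R2, 19 → R2=7+19=26
LOAD R2, [R4] → R2=M[212]=5
XOR R2, 13 → R2=5^13=8
ADD R4, 4 → R4=212+4=216
SUB R0, 1 → R0=6-1=5
CMP R0, 3  (cmp 5,3)
JGT again: taken
ADD R2, 19 → R2=8+19=27
LOAD R2, [R4] → R2=M[216]=-8
XOR R2, 13 → R2=(-8)^13=-11
ADD R4, 4 → R4=216+4=220
SUB R0, 1 → R0=5-1=4
CMP R0, 3  (cmp 4,3)
JGT again: taken
ADD R2, 19 → R2=(-11)+19=8
LOAD R2, [R4] → R2=M[220]=2
XOR R2, 13 → R2=2^13=15
ADD R4, 4 → R4=220+4=224
SUB R0, 1 → R0=4-1=3
CMP R0, 3  (cmp 3,3)
JGT again: not taken
halt.
Total executed instructions: 46.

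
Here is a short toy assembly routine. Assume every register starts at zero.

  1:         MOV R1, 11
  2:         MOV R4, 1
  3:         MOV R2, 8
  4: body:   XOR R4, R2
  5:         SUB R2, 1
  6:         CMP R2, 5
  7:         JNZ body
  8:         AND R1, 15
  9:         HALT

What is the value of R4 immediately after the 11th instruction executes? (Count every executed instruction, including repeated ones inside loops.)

14

R1=11
R4=1
R2=8
R4=1^8=9
R2=8-1=7
CMP R2, 5  (cmp 7,5)
JNZ body: taken
R4=9^7=14
R2=7-1=6
CMP R2, 5  (cmp 6,5)
JNZ body: taken
After step 11: R4 = 14.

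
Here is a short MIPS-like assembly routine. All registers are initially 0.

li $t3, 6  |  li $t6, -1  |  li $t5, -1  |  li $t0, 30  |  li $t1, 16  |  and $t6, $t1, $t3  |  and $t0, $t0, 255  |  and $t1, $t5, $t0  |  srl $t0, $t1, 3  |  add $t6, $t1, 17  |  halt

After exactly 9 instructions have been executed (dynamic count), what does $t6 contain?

after li $t3, 6: $t3=6
after li $t6, -1: $t6=-1
after li $t5, -1: $t5=-1
after li $t0, 30: $t0=30
after li $t1, 16: $t1=16
after and $t6, $t1, $t3: $t6=16&6=0
after and $t0, $t0, 255: $t0=30&255=30
after and $t1, $t5, $t0: $t1=(-1)&30=30
after srl $t0, $t1, 3: $t0=30>>3=3
After step 9: $t6 = 0.

0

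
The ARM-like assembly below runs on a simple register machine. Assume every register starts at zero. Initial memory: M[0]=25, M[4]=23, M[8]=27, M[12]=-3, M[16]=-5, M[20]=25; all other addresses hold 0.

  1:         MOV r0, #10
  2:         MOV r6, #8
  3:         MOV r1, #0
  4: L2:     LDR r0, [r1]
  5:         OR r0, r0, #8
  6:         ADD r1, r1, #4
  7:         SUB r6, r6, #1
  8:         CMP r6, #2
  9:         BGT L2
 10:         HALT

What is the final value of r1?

r0=10
r6=8
r1=0
r0=M[0]=25
r0=25|8=25
r1=0+4=4
r6=8-1=7
CMP r6, #2  (cmp 7,2)
BGT L2: taken
r0=M[4]=23
r0=23|8=31
r1=4+4=8
r6=7-1=6
CMP r6, #2  (cmp 6,2)
BGT L2: taken
r0=M[8]=27
r0=27|8=27
r1=8+4=12
r6=6-1=5
CMP r6, #2  (cmp 5,2)
BGT L2: taken
r0=M[12]=-3
r0=(-3)|8=-3
r1=12+4=16
r6=5-1=4
CMP r6, #2  (cmp 4,2)
BGT L2: taken
r0=M[16]=-5
r0=(-5)|8=-5
r1=16+4=20
r6=4-1=3
CMP r6, #2  (cmp 3,2)
BGT L2: taken
r0=M[20]=25
r0=25|8=25
r1=20+4=24
r6=3-1=2
CMP r6, #2  (cmp 2,2)
BGT L2: not taken
halt.

24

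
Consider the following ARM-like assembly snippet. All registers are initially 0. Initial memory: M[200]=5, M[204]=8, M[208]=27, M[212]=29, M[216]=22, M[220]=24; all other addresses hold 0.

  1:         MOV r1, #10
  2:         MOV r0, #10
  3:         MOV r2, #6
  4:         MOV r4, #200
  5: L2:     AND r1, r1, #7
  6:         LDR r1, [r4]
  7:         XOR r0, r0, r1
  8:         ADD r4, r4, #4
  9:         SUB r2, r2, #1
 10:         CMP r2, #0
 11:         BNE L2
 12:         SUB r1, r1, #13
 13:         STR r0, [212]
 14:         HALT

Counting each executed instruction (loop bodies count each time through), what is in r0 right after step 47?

15

MOV r1, #10 → r1=10
MOV r0, #10 → r0=10
MOV r2, #6 → r2=6
MOV r4, #200 → r4=200
AND r1, r1, #7 → r1=10&7=2
LDR r1, [r4] → r1=M[200]=5
XOR r0, r0, r1 → r0=10^5=15
ADD r4, r4, #4 → r4=200+4=204
SUB r2, r2, #1 → r2=6-1=5
CMP r2, #0  (cmp 5,0)
BNE L2: taken
AND r1, r1, #7 → r1=5&7=5
LDR r1, [r4] → r1=M[204]=8
XOR r0, r0, r1 → r0=15^8=7
ADD r4, r4, #4 → r4=204+4=208
SUB r2, r2, #1 → r2=5-1=4
CMP r2, #0  (cmp 4,0)
BNE L2: taken
AND r1, r1, #7 → r1=8&7=0
LDR r1, [r4] → r1=M[208]=27
XOR r0, r0, r1 → r0=7^27=28
ADD r4, r4, #4 → r4=208+4=212
SUB r2, r2, #1 → r2=4-1=3
CMP r2, #0  (cmp 3,0)
BNE L2: taken
AND r1, r1, #7 → r1=27&7=3
LDR r1, [r4] → r1=M[212]=29
XOR r0, r0, r1 → r0=28^29=1
ADD r4, r4, #4 → r4=212+4=216
SUB r2, r2, #1 → r2=3-1=2
CMP r2, #0  (cmp 2,0)
BNE L2: taken
AND r1, r1, #7 → r1=29&7=5
LDR r1, [r4] → r1=M[216]=22
XOR r0, r0, r1 → r0=1^22=23
ADD r4, r4, #4 → r4=216+4=220
SUB r2, r2, #1 → r2=2-1=1
CMP r2, #0  (cmp 1,0)
BNE L2: taken
AND r1, r1, #7 → r1=22&7=6
LDR r1, [r4] → r1=M[220]=24
XOR r0, r0, r1 → r0=23^24=15
ADD r4, r4, #4 → r4=220+4=224
SUB r2, r2, #1 → r2=1-1=0
CMP r2, #0  (cmp 0,0)
BNE L2: not taken
SUB r1, r1, #13 → r1=24-13=11
After step 47: r0 = 15.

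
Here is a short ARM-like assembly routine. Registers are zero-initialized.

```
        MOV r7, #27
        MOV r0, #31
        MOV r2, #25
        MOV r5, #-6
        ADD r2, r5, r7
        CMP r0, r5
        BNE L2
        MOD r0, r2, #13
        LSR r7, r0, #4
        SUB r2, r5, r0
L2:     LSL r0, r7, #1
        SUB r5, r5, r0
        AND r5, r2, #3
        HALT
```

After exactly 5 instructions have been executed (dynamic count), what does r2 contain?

r7=27
r0=31
r2=25
r5=-6
r2=(-6)+27=21
After step 5: r2 = 21.

21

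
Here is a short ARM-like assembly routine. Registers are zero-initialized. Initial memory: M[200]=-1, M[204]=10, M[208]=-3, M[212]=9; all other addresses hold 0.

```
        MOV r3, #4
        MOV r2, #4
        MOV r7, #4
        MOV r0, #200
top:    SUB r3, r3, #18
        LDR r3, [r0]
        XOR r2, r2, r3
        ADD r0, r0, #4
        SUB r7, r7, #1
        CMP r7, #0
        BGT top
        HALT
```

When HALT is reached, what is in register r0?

after MOV r3, #4: r3=4
after MOV r2, #4: r2=4
after MOV r7, #4: r7=4
after MOV r0, #200: r0=200
after SUB r3, r3, #18: r3=4-18=-14
after LDR r3, [r0]: r3=M[200]=-1
after XOR r2, r2, r3: r2=4^(-1)=-5
after ADD r0, r0, #4: r0=200+4=204
after SUB r7, r7, #1: r7=4-1=3
CMP r7, #0  (cmp 3,0)
BGT top: taken
after SUB r3, r3, #18: r3=(-1)-18=-19
after LDR r3, [r0]: r3=M[204]=10
after XOR r2, r2, r3: r2=(-5)^10=-15
after ADD r0, r0, #4: r0=204+4=208
after SUB r7, r7, #1: r7=3-1=2
CMP r7, #0  (cmp 2,0)
BGT top: taken
after SUB r3, r3, #18: r3=10-18=-8
after LDR r3, [r0]: r3=M[208]=-3
after XOR r2, r2, r3: r2=(-15)^(-3)=12
after ADD r0, r0, #4: r0=208+4=212
after SUB r7, r7, #1: r7=2-1=1
CMP r7, #0  (cmp 1,0)
BGT top: taken
after SUB r3, r3, #18: r3=(-3)-18=-21
after LDR r3, [r0]: r3=M[212]=9
after XOR r2, r2, r3: r2=12^9=5
after ADD r0, r0, #4: r0=212+4=216
after SUB r7, r7, #1: r7=1-1=0
CMP r7, #0  (cmp 0,0)
BGT top: not taken
halt.

216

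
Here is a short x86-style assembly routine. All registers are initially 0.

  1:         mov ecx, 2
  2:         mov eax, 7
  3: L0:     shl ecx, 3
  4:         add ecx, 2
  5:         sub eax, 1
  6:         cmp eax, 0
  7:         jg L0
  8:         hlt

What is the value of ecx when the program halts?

4793490

mov ecx, 2 → ecx=2
mov eax, 7 → eax=7
shl ecx, 3 → ecx=2<<3=16
add ecx, 2 → ecx=16+2=18
sub eax, 1 → eax=7-1=6
cmp eax, 0  (cmp 6,0)
jg L0: taken
shl ecx, 3 → ecx=18<<3=144
add ecx, 2 → ecx=144+2=146
sub eax, 1 → eax=6-1=5
cmp eax, 0  (cmp 5,0)
jg L0: taken
shl ecx, 3 → ecx=146<<3=1168
add ecx, 2 → ecx=1168+2=1170
sub eax, 1 → eax=5-1=4
cmp eax, 0  (cmp 4,0)
jg L0: taken
shl ecx, 3 → ecx=1170<<3=9360
add ecx, 2 → ecx=9360+2=9362
sub eax, 1 → eax=4-1=3
cmp eax, 0  (cmp 3,0)
jg L0: taken
shl ecx, 3 → ecx=9362<<3=74896
add ecx, 2 → ecx=74896+2=74898
sub eax, 1 → eax=3-1=2
cmp eax, 0  (cmp 2,0)
jg L0: taken
shl ecx, 3 → ecx=74898<<3=599184
add ecx, 2 → ecx=599184+2=599186
sub eax, 1 → eax=2-1=1
cmp eax, 0  (cmp 1,0)
jg L0: taken
shl ecx, 3 → ecx=599186<<3=4793488
add ecx, 2 → ecx=4793488+2=4793490
sub eax, 1 → eax=1-1=0
cmp eax, 0  (cmp 0,0)
jg L0: not taken
halt.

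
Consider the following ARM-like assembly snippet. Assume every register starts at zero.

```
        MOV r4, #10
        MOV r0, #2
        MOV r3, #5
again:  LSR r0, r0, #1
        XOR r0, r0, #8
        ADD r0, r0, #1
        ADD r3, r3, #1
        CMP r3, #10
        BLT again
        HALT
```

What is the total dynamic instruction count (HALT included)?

34

r4=10
r0=2
r3=5
r0=2>>1=1
r0=1^8=9
r0=9+1=10
r3=5+1=6
CMP r3, #10  (cmp 6,10)
BLT again: taken
r0=10>>1=5
r0=5^8=13
r0=13+1=14
r3=6+1=7
CMP r3, #10  (cmp 7,10)
BLT again: taken
r0=14>>1=7
r0=7^8=15
r0=15+1=16
r3=7+1=8
CMP r3, #10  (cmp 8,10)
BLT again: taken
r0=16>>1=8
r0=8^8=0
r0=0+1=1
r3=8+1=9
CMP r3, #10  (cmp 9,10)
BLT again: taken
r0=1>>1=0
r0=0^8=8
r0=8+1=9
r3=9+1=10
CMP r3, #10  (cmp 10,10)
BLT again: not taken
halt.
Total executed instructions: 34.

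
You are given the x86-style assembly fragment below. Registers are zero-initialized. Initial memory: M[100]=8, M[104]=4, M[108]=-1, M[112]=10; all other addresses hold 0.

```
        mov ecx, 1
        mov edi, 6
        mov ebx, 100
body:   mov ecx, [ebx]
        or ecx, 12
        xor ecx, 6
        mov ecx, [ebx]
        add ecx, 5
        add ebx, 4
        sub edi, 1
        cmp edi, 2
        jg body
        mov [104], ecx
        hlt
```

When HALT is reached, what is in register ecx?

15

after mov ecx, 1: ecx=1
after mov edi, 6: edi=6
after mov ebx, 100: ebx=100
after mov ecx, [ebx]: ecx=M[100]=8
after or ecx, 12: ecx=8|12=12
after xor ecx, 6: ecx=12^6=10
after mov ecx, [ebx]: ecx=M[100]=8
after add ecx, 5: ecx=8+5=13
after add ebx, 4: ebx=100+4=104
after sub edi, 1: edi=6-1=5
cmp edi, 2  (cmp 5,2)
jg body: taken
after mov ecx, [ebx]: ecx=M[104]=4
after or ecx, 12: ecx=4|12=12
after xor ecx, 6: ecx=12^6=10
after mov ecx, [ebx]: ecx=M[104]=4
after add ecx, 5: ecx=4+5=9
after add ebx, 4: ebx=104+4=108
after sub edi, 1: edi=5-1=4
cmp edi, 2  (cmp 4,2)
jg body: taken
after mov ecx, [ebx]: ecx=M[108]=-1
after or ecx, 12: ecx=(-1)|12=-1
after xor ecx, 6: ecx=(-1)^6=-7
after mov ecx, [ebx]: ecx=M[108]=-1
after add ecx, 5: ecx=(-1)+5=4
after add ebx, 4: ebx=108+4=112
after sub edi, 1: edi=4-1=3
cmp edi, 2  (cmp 3,2)
jg body: taken
after mov ecx, [ebx]: ecx=M[112]=10
after or ecx, 12: ecx=10|12=14
after xor ecx, 6: ecx=14^6=8
after mov ecx, [ebx]: ecx=M[112]=10
after add ecx, 5: ecx=10+5=15
after add ebx, 4: ebx=112+4=116
after sub edi, 1: edi=3-1=2
cmp edi, 2  (cmp 2,2)
jg body: not taken
mov [104], ecx → M[104]=15
halt.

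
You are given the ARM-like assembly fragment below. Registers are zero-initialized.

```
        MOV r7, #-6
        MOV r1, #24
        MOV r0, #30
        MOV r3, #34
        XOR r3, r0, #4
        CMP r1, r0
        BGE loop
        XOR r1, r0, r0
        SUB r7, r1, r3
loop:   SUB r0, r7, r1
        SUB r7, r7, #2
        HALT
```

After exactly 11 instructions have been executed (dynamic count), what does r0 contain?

-26

MOV r7, #-6 → r7=-6
MOV r1, #24 → r1=24
MOV r0, #30 → r0=30
MOV r3, #34 → r3=34
XOR r3, r0, #4 → r3=30^4=26
CMP r1, r0  (cmp 24,30)
BGE loop: not taken
XOR r1, r0, r0 → r1=30^30=0
SUB r7, r1, r3 → r7=0-26=-26
SUB r0, r7, r1 → r0=(-26)-0=-26
SUB r7, r7, #2 → r7=(-26)-2=-28
After step 11: r0 = -26.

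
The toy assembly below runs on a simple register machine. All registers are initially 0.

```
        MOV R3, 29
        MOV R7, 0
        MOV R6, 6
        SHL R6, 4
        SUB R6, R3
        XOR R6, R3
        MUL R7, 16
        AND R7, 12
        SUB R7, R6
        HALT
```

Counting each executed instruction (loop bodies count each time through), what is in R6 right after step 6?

MOV R3, 29 → R3=29
MOV R7, 0 → R7=0
MOV R6, 6 → R6=6
SHL R6, 4 → R6=6<<4=96
SUB R6, R3 → R6=96-29=67
XOR R6, R3 → R6=67^29=94
After step 6: R6 = 94.

94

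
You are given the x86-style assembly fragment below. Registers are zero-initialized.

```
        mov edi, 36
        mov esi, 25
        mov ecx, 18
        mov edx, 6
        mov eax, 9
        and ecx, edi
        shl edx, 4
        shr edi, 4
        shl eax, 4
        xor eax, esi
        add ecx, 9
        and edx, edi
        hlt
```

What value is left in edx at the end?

0

mov edi, 36 → edi=36
mov esi, 25 → esi=25
mov ecx, 18 → ecx=18
mov edx, 6 → edx=6
mov eax, 9 → eax=9
and ecx, edi → ecx=18&36=0
shl edx, 4 → edx=6<<4=96
shr edi, 4 → edi=36>>4=2
shl eax, 4 → eax=9<<4=144
xor eax, esi → eax=144^25=137
add ecx, 9 → ecx=0+9=9
and edx, edi → edx=96&2=0
halt.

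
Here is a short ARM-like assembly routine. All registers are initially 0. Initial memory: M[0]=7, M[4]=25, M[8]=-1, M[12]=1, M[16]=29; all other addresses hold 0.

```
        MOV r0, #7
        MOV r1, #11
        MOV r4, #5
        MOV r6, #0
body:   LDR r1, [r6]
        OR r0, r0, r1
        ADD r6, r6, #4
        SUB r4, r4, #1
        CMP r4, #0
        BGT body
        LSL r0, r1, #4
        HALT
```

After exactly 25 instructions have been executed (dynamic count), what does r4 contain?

MOV r0, #7 → r0=7
MOV r1, #11 → r1=11
MOV r4, #5 → r4=5
MOV r6, #0 → r6=0
LDR r1, [r6] → r1=M[0]=7
OR r0, r0, r1 → r0=7|7=7
ADD r6, r6, #4 → r6=0+4=4
SUB r4, r4, #1 → r4=5-1=4
CMP r4, #0  (cmp 4,0)
BGT body: taken
LDR r1, [r6] → r1=M[4]=25
OR r0, r0, r1 → r0=7|25=31
ADD r6, r6, #4 → r6=4+4=8
SUB r4, r4, #1 → r4=4-1=3
CMP r4, #0  (cmp 3,0)
BGT body: taken
LDR r1, [r6] → r1=M[8]=-1
OR r0, r0, r1 → r0=31|(-1)=-1
ADD r6, r6, #4 → r6=8+4=12
SUB r4, r4, #1 → r4=3-1=2
CMP r4, #0  (cmp 2,0)
BGT body: taken
LDR r1, [r6] → r1=M[12]=1
OR r0, r0, r1 → r0=(-1)|1=-1
ADD r6, r6, #4 → r6=12+4=16
After step 25: r4 = 2.

2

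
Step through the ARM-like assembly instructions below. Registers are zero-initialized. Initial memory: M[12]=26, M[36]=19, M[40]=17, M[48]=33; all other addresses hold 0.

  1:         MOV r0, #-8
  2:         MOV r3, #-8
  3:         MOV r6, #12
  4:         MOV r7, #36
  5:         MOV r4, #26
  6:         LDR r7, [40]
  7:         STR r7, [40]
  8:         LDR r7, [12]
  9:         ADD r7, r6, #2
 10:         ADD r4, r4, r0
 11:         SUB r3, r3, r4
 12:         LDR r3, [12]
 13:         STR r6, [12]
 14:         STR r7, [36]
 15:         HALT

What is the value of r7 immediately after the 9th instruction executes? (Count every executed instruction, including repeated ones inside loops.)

MOV r0, #-8 → r0=-8
MOV r3, #-8 → r3=-8
MOV r6, #12 → r6=12
MOV r7, #36 → r7=36
MOV r4, #26 → r4=26
LDR r7, [40] → r7=M[40]=17
STR r7, [40] → M[40]=17
LDR r7, [12] → r7=M[12]=26
ADD r7, r6, #2 → r7=12+2=14
After step 9: r7 = 14.

14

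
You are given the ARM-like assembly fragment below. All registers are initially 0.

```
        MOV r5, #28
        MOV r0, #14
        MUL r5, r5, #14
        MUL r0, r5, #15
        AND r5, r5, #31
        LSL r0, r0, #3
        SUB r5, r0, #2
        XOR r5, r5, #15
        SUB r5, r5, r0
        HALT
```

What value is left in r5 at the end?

r5=28
r0=14
r5=28*14=392
r0=392*15=5880
r5=392&31=8
r0=5880<<3=47040
r5=47040-2=47038
r5=47038^15=47025
r5=47025-47040=-15
halt.

-15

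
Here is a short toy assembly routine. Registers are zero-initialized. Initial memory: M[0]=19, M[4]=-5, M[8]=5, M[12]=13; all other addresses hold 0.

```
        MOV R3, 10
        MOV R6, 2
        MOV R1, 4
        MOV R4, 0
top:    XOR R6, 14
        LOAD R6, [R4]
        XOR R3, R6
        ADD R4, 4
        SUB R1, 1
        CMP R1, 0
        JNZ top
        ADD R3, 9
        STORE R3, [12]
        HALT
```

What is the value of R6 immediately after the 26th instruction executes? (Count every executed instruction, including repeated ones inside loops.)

11

MOV R3, 10 → R3=10
MOV R6, 2 → R6=2
MOV R1, 4 → R1=4
MOV R4, 0 → R4=0
XOR R6, 14 → R6=2^14=12
LOAD R6, [R4] → R6=M[0]=19
XOR R3, R6 → R3=10^19=25
ADD R4, 4 → R4=0+4=4
SUB R1, 1 → R1=4-1=3
CMP R1, 0  (cmp 3,0)
JNZ top: taken
XOR R6, 14 → R6=19^14=29
LOAD R6, [R4] → R6=M[4]=-5
XOR R3, R6 → R3=25^(-5)=-30
ADD R4, 4 → R4=4+4=8
SUB R1, 1 → R1=3-1=2
CMP R1, 0  (cmp 2,0)
JNZ top: taken
XOR R6, 14 → R6=(-5)^14=-11
LOAD R6, [R4] → R6=M[8]=5
XOR R3, R6 → R3=(-30)^5=-25
ADD R4, 4 → R4=8+4=12
SUB R1, 1 → R1=2-1=1
CMP R1, 0  (cmp 1,0)
JNZ top: taken
XOR R6, 14 → R6=5^14=11
After step 26: R6 = 11.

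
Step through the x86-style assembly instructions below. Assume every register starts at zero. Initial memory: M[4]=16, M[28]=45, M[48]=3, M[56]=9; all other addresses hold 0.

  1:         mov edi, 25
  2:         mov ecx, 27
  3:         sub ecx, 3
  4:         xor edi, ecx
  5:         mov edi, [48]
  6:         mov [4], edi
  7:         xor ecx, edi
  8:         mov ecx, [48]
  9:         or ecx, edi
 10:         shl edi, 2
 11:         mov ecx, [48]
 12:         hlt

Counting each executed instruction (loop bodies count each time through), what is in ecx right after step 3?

edi=25
ecx=27
ecx=27-3=24
After step 3: ecx = 24.

24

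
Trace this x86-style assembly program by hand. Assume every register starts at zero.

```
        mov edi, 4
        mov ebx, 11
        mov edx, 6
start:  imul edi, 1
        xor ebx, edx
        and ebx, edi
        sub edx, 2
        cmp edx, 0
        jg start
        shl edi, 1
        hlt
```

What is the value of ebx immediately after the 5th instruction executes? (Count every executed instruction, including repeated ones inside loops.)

13

after mov edi, 4: edi=4
after mov ebx, 11: ebx=11
after mov edx, 6: edx=6
after imul edi, 1: edi=4*1=4
after xor ebx, edx: ebx=11^6=13
After step 5: ebx = 13.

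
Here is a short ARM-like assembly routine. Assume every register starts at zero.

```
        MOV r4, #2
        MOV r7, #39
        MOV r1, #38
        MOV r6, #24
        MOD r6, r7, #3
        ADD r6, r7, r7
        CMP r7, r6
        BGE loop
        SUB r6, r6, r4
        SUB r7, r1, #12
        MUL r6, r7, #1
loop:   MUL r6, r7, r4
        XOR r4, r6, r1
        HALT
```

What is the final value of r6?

52

MOV r4, #2 → r4=2
MOV r7, #39 → r7=39
MOV r1, #38 → r1=38
MOV r6, #24 → r6=24
MOD r6, r7, #3 → r6=39%3=0
ADD r6, r7, r7 → r6=39+39=78
CMP r7, r6  (cmp 39,78)
BGE loop: not taken
SUB r6, r6, r4 → r6=78-2=76
SUB r7, r1, #12 → r7=38-12=26
MUL r6, r7, #1 → r6=26*1=26
MUL r6, r7, r4 → r6=26*2=52
XOR r4, r6, r1 → r4=52^38=18
halt.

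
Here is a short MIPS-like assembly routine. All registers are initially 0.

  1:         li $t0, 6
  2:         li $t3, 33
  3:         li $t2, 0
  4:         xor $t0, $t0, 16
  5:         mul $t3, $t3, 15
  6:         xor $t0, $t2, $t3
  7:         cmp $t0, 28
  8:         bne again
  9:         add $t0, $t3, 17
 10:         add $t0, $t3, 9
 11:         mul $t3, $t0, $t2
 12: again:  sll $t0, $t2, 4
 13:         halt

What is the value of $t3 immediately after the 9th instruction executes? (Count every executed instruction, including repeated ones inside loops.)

495

li $t0, 6 → $t0=6
li $t3, 33 → $t3=33
li $t2, 0 → $t2=0
xor $t0, $t0, 16 → $t0=6^16=22
mul $t3, $t3, 15 → $t3=33*15=495
xor $t0, $t2, $t3 → $t0=0^495=495
cmp $t0, 28  (cmp 495,28)
bne again: taken
sll $t0, $t2, 4 → $t0=0<<4=0
After step 9: $t3 = 495.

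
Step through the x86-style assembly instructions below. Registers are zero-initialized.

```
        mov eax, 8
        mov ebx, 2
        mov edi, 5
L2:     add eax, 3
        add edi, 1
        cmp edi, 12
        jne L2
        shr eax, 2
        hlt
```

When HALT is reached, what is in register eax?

7

after mov eax, 8: eax=8
after mov ebx, 2: ebx=2
after mov edi, 5: edi=5
after add eax, 3: eax=8+3=11
after add edi, 1: edi=5+1=6
cmp edi, 12  (cmp 6,12)
jne L2: taken
after add eax, 3: eax=11+3=14
after add edi, 1: edi=6+1=7
cmp edi, 12  (cmp 7,12)
jne L2: taken
after add eax, 3: eax=14+3=17
after add edi, 1: edi=7+1=8
cmp edi, 12  (cmp 8,12)
jne L2: taken
after add eax, 3: eax=17+3=20
after add edi, 1: edi=8+1=9
cmp edi, 12  (cmp 9,12)
jne L2: taken
after add eax, 3: eax=20+3=23
after add edi, 1: edi=9+1=10
cmp edi, 12  (cmp 10,12)
jne L2: taken
after add eax, 3: eax=23+3=26
after add edi, 1: edi=10+1=11
cmp edi, 12  (cmp 11,12)
jne L2: taken
after add eax, 3: eax=26+3=29
after add edi, 1: edi=11+1=12
cmp edi, 12  (cmp 12,12)
jne L2: not taken
after shr eax, 2: eax=29>>2=7
halt.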